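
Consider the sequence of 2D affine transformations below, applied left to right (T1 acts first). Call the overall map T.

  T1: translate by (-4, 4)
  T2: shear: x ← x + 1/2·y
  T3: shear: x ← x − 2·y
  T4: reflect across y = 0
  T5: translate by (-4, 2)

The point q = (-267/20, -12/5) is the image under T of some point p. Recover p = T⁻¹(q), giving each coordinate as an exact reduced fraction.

p = (5/4, 2/5)

T1 = [1 0 -4; 0 1 4; 0 0 1]
T2·T1 = [1 1/2 -2; 0 1 4; 0 0 1]
T3·…·T1 = [1 -3/2 -10; 0 1 4; 0 0 1]
T4·…·T1 = [1 -3/2 -10; 0 -1 -4; 0 0 1]
T5·…·T1 = [1 -3/2 -14; 0 -1 -2; 0 0 1]
det M = -1; M⁻¹ = [1 -3/2 11; 0 -1 -2; 0 0 1]
M⁻¹ · (-267/20, -12/5)ᵀ = (5/4, 2/5)ᵀ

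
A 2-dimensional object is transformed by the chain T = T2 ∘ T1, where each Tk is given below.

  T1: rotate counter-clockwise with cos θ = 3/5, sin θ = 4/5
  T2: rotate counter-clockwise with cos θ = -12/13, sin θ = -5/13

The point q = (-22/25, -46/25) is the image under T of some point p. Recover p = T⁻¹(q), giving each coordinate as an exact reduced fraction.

T1 = [3/5 -4/5 0; 4/5 3/5 0; 0 0 1]
T2·T1 = [-16/65 63/65 0; -63/65 -16/65 0; 0 0 1]
det M = 1; M⁻¹ = [-16/65 -63/65 0; 63/65 -16/65 0; 0 0 1]
M⁻¹ · (-22/25, -46/25)ᵀ = (2, -2/5)ᵀ

p = (2, -2/5)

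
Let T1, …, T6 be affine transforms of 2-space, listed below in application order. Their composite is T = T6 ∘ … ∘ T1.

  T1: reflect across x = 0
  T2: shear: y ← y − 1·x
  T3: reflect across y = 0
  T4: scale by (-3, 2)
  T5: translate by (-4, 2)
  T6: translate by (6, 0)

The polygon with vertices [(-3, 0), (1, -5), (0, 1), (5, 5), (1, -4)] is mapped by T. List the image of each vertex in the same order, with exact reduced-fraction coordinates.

image vertices: (-7, 8), (5, 10), (2, 0), (17, -18), (5, 8)

T1 reflect across x = 0: (-3, 0) → (3, 0); (1, -5) → (-1, -5); (0, 1) → (0, 1); (5, 5) → (-5, 5); (1, -4) → (-1, -4)
T2 shear: y ← y − 1·x: (3, 0) → (3, -3); (-1, -5) → (-1, -4); (0, 1) → (0, 1); (-5, 5) → (-5, 10); (-1, -4) → (-1, -3)
T3 reflect across y = 0: (3, -3) → (3, 3); (-1, -4) → (-1, 4); (0, 1) → (0, -1); (-5, 10) → (-5, -10); (-1, -3) → (-1, 3)
T4 scale by (-3, 2): (3, 3) → (-9, 6); (-1, 4) → (3, 8); (0, -1) → (0, -2); (-5, -10) → (15, -20); (-1, 3) → (3, 6)
T5 translate by (-4, 2): (-9, 6) → (-13, 8); (3, 8) → (-1, 10); (0, -2) → (-4, 0); (15, -20) → (11, -18); (3, 6) → (-1, 8)
T6 translate by (6, 0): (-13, 8) → (-7, 8); (-1, 10) → (5, 10); (-4, 0) → (2, 0); (11, -18) → (17, -18); (-1, 8) → (5, 8)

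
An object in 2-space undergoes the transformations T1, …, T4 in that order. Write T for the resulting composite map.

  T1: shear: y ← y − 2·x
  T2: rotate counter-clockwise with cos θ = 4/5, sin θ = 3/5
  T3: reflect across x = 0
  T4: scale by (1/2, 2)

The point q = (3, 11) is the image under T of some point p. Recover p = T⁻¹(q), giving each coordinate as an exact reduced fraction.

p = (-3/2, 5)

T1 = [1 0 0; -2 1 0; 0 0 1]
T2·T1 = [2 -3/5 0; -1 4/5 0; 0 0 1]
T3·…·T1 = [-2 3/5 0; -1 4/5 0; 0 0 1]
T4·…·T1 = [-1 3/10 0; -2 8/5 0; 0 0 1]
det M = -1; M⁻¹ = [-8/5 3/10 0; -2 1 0; 0 0 1]
M⁻¹ · (3, 11)ᵀ = (-3/2, 5)ᵀ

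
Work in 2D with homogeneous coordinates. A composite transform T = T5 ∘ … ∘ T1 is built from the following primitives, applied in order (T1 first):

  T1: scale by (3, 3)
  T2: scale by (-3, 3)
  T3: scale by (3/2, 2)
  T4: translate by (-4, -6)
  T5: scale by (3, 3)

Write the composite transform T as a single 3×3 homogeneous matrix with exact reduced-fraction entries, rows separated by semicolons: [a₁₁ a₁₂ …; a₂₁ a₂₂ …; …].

T = [-81/2 0 -12; 0 54 -18; 0 0 1]

T1 = [3 0 0; 0 3 0; 0 0 1]
T2·T1 = [-9 0 0; 0 9 0; 0 0 1]
T3·…·T1 = [-27/2 0 0; 0 18 0; 0 0 1]
T4·…·T1 = [-27/2 0 -4; 0 18 -6; 0 0 1]
T5·…·T1 = [-81/2 0 -12; 0 54 -18; 0 0 1]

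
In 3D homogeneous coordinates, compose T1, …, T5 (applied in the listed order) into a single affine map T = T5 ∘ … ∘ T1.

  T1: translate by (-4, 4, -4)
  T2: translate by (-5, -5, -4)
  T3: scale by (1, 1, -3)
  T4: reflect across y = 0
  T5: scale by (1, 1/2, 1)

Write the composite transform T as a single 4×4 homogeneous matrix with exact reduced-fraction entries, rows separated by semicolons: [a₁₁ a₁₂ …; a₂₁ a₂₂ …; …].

T = [1 0 0 -9; 0 -1/2 0 1/2; 0 0 -3 24; 0 0 0 1]

T1 = [1 0 0 -4; 0 1 0 4; 0 0 1 -4; 0 0 0 1]
T2·T1 = [1 0 0 -9; 0 1 0 -1; 0 0 1 -8; 0 0 0 1]
T3·…·T1 = [1 0 0 -9; 0 1 0 -1; 0 0 -3 24; 0 0 0 1]
T4·…·T1 = [1 0 0 -9; 0 -1 0 1; 0 0 -3 24; 0 0 0 1]
T5·…·T1 = [1 0 0 -9; 0 -1/2 0 1/2; 0 0 -3 24; 0 0 0 1]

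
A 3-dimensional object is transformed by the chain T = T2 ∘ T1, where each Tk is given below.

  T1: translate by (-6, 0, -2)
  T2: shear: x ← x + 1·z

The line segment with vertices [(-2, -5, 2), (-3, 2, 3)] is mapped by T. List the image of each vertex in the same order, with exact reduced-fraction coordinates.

image vertices: (-8, -5, 0), (-8, 2, 1)

T1 translate by (-6, 0, -2): (-2, -5, 2) → (-8, -5, 0); (-3, 2, 3) → (-9, 2, 1)
T2 shear: x ← x + 1·z: (-8, -5, 0) → (-8, -5, 0); (-9, 2, 1) → (-8, 2, 1)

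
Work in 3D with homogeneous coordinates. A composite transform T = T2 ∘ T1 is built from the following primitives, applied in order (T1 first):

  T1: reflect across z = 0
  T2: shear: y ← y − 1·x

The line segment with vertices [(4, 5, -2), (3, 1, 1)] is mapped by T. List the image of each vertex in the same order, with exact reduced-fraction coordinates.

T1 reflect across z = 0: (4, 5, -2) → (4, 5, 2); (3, 1, 1) → (3, 1, -1)
T2 shear: y ← y − 1·x: (4, 5, 2) → (4, 1, 2); (3, 1, -1) → (3, -2, -1)

image vertices: (4, 1, 2), (3, -2, -1)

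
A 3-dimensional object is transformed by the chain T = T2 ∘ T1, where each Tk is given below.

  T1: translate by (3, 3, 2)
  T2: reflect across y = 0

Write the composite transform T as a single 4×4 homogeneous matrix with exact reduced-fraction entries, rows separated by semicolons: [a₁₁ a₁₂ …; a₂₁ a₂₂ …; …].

T = [1 0 0 3; 0 -1 0 -3; 0 0 1 2; 0 0 0 1]

T1 = [1 0 0 3; 0 1 0 3; 0 0 1 2; 0 0 0 1]
T2·T1 = [1 0 0 3; 0 -1 0 -3; 0 0 1 2; 0 0 0 1]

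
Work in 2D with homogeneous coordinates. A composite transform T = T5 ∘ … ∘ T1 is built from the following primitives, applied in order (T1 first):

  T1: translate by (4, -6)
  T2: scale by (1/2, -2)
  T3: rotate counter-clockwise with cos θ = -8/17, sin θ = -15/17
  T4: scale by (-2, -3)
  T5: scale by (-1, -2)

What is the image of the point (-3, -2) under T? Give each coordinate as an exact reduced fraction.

T1 translate by (4, -6): (-3, -2) → (1, -8)
T2 scale by (1/2, -2): (1, -8) → (1/2, 16)
T3 rotate counter-clockwise with cos θ = -8/17, sin θ = -15/17: (1/2, 16) → (236/17, -271/34)
T4 scale by (-2, -3): (236/17, -271/34) → (-472/17, 813/34)
T5 scale by (-1, -2): (-472/17, 813/34) → (472/17, -813/17)

T(p) = (472/17, -813/17)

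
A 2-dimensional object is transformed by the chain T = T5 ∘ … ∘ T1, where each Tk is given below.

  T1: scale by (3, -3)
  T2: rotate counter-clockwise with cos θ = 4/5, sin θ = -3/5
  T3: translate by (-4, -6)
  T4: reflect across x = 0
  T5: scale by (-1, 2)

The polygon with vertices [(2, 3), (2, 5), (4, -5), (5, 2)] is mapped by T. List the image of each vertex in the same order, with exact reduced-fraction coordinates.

image vertices: (-23/5, -168/5), (-41/5, -216/5), (73/5, -12/5), (22/5, -198/5)

T1 scale by (3, -3): (2, 3) → (6, -9); (2, 5) → (6, -15); (4, -5) → (12, 15); (5, 2) → (15, -6)
T2 rotate counter-clockwise with cos θ = 4/5, sin θ = -3/5: (6, -9) → (-3/5, -54/5); (6, -15) → (-21/5, -78/5); (12, 15) → (93/5, 24/5); (15, -6) → (42/5, -69/5)
T3 translate by (-4, -6): (-3/5, -54/5) → (-23/5, -84/5); (-21/5, -78/5) → (-41/5, -108/5); (93/5, 24/5) → (73/5, -6/5); (42/5, -69/5) → (22/5, -99/5)
T4 reflect across x = 0: (-23/5, -84/5) → (23/5, -84/5); (-41/5, -108/5) → (41/5, -108/5); (73/5, -6/5) → (-73/5, -6/5); (22/5, -99/5) → (-22/5, -99/5)
T5 scale by (-1, 2): (23/5, -84/5) → (-23/5, -168/5); (41/5, -108/5) → (-41/5, -216/5); (-73/5, -6/5) → (73/5, -12/5); (-22/5, -99/5) → (22/5, -198/5)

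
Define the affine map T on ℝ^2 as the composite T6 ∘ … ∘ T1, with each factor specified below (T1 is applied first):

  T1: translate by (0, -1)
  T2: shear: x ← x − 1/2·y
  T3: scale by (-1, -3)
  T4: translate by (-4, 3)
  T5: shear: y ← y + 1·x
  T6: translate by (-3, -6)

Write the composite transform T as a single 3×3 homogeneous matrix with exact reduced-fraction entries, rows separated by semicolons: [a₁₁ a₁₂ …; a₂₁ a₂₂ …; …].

T1 = [1 0 0; 0 1 -1; 0 0 1]
T2·T1 = [1 -1/2 1/2; 0 1 -1; 0 0 1]
T3·…·T1 = [-1 1/2 -1/2; 0 -3 3; 0 0 1]
T4·…·T1 = [-1 1/2 -9/2; 0 -3 6; 0 0 1]
T5·…·T1 = [-1 1/2 -9/2; -1 -5/2 3/2; 0 0 1]
T6·…·T1 = [-1 1/2 -15/2; -1 -5/2 -9/2; 0 0 1]

T = [-1 1/2 -15/2; -1 -5/2 -9/2; 0 0 1]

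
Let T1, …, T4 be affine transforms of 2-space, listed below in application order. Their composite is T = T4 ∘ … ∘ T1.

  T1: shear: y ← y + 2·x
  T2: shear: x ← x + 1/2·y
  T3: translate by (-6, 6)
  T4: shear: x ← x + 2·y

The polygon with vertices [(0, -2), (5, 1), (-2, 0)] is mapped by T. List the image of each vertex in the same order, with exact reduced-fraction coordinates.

T1 shear: y ← y + 2·x: (0, -2) → (0, -2); (5, 1) → (5, 11); (-2, 0) → (-2, -4)
T2 shear: x ← x + 1/2·y: (0, -2) → (-1, -2); (5, 11) → (21/2, 11); (-2, -4) → (-4, -4)
T3 translate by (-6, 6): (-1, -2) → (-7, 4); (21/2, 11) → (9/2, 17); (-4, -4) → (-10, 2)
T4 shear: x ← x + 2·y: (-7, 4) → (1, 4); (9/2, 17) → (77/2, 17); (-10, 2) → (-6, 2)

image vertices: (1, 4), (77/2, 17), (-6, 2)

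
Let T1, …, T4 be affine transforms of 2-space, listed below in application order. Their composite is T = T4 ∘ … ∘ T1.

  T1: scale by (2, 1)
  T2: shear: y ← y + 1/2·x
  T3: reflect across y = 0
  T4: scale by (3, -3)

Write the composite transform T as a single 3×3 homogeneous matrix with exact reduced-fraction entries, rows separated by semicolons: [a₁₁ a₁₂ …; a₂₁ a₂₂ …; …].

T = [6 0 0; 3 3 0; 0 0 1]

T1 = [2 0 0; 0 1 0; 0 0 1]
T2·T1 = [2 0 0; 1 1 0; 0 0 1]
T3·…·T1 = [2 0 0; -1 -1 0; 0 0 1]
T4·…·T1 = [6 0 0; 3 3 0; 0 0 1]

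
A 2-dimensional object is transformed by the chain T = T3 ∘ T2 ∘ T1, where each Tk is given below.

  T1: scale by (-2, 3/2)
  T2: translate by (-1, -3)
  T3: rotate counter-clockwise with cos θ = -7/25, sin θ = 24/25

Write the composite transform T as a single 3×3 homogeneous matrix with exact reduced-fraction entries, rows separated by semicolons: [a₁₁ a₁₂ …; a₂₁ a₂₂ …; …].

T = [14/25 -36/25 79/25; -48/25 -21/50 -3/25; 0 0 1]

T1 = [-2 0 0; 0 3/2 0; 0 0 1]
T2·T1 = [-2 0 -1; 0 3/2 -3; 0 0 1]
T3·…·T1 = [14/25 -36/25 79/25; -48/25 -21/50 -3/25; 0 0 1]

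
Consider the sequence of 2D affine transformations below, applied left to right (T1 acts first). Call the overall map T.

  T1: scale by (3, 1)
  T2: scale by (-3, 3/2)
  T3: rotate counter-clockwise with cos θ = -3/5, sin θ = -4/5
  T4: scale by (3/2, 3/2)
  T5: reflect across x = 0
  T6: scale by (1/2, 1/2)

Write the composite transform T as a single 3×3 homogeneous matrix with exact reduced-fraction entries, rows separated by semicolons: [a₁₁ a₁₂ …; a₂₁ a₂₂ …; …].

T = [-81/20 -9/10 0; 27/5 -27/40 0; 0 0 1]

T1 = [3 0 0; 0 1 0; 0 0 1]
T2·T1 = [-9 0 0; 0 3/2 0; 0 0 1]
T3·…·T1 = [27/5 6/5 0; 36/5 -9/10 0; 0 0 1]
T4·…·T1 = [81/10 9/5 0; 54/5 -27/20 0; 0 0 1]
T5·…·T1 = [-81/10 -9/5 0; 54/5 -27/20 0; 0 0 1]
T6·…·T1 = [-81/20 -9/10 0; 27/5 -27/40 0; 0 0 1]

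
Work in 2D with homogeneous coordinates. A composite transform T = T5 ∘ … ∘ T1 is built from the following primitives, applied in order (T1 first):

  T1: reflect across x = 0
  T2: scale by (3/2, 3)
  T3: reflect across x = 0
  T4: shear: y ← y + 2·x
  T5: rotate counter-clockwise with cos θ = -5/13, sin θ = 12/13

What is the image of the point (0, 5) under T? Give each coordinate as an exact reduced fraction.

T(p) = (-180/13, -75/13)

T1 reflect across x = 0: (0, 5) → (0, 5)
T2 scale by (3/2, 3): (0, 5) → (0, 15)
T3 reflect across x = 0: (0, 15) → (0, 15)
T4 shear: y ← y + 2·x: (0, 15) → (0, 15)
T5 rotate counter-clockwise with cos θ = -5/13, sin θ = 12/13: (0, 15) → (-180/13, -75/13)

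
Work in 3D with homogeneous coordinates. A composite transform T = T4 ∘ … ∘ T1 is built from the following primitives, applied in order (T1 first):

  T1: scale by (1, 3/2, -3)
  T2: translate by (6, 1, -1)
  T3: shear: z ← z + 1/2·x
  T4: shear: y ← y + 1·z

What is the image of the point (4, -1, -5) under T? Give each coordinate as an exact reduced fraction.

T(p) = (10, 37/2, 19)

T1 scale by (1, 3/2, -3): (4, -1, -5) → (4, -3/2, 15)
T2 translate by (6, 1, -1): (4, -3/2, 15) → (10, -1/2, 14)
T3 shear: z ← z + 1/2·x: (10, -1/2, 14) → (10, -1/2, 19)
T4 shear: y ← y + 1·z: (10, -1/2, 19) → (10, 37/2, 19)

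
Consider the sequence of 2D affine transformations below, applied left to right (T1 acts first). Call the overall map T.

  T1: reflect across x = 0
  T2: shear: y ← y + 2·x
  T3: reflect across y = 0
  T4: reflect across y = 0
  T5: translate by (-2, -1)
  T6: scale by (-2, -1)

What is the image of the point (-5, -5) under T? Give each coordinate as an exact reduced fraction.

T1 reflect across x = 0: (-5, -5) → (5, -5)
T2 shear: y ← y + 2·x: (5, -5) → (5, 5)
T3 reflect across y = 0: (5, 5) → (5, -5)
T4 reflect across y = 0: (5, -5) → (5, 5)
T5 translate by (-2, -1): (5, 5) → (3, 4)
T6 scale by (-2, -1): (3, 4) → (-6, -4)

T(p) = (-6, -4)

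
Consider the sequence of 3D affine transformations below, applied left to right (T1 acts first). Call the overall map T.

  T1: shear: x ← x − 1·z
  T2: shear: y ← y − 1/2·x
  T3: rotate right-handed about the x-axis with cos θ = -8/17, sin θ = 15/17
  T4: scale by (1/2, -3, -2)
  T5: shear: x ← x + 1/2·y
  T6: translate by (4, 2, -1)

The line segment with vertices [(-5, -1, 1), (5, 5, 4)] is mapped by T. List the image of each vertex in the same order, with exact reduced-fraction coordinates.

image vertices: (127/34, 127/17, -61/17), (441/34, 322/17, -88/17)

T1 shear: x ← x − 1·z: (-5, -1, 1) → (-6, -1, 1); (5, 5, 4) → (1, 5, 4)
T2 shear: y ← y − 1/2·x: (-6, -1, 1) → (-6, 2, 1); (1, 5, 4) → (1, 9/2, 4)
T3 rotate right-handed about the x-axis with cos θ = -8/17, sin θ = 15/17: (-6, 2, 1) → (-6, -31/17, 22/17); (1, 9/2, 4) → (1, -96/17, 71/34)
T4 scale by (1/2, -3, -2): (-6, -31/17, 22/17) → (-3, 93/17, -44/17); (1, -96/17, 71/34) → (1/2, 288/17, -71/17)
T5 shear: x ← x + 1/2·y: (-3, 93/17, -44/17) → (-9/34, 93/17, -44/17); (1/2, 288/17, -71/17) → (305/34, 288/17, -71/17)
T6 translate by (4, 2, -1): (-9/34, 93/17, -44/17) → (127/34, 127/17, -61/17); (305/34, 288/17, -71/17) → (441/34, 322/17, -88/17)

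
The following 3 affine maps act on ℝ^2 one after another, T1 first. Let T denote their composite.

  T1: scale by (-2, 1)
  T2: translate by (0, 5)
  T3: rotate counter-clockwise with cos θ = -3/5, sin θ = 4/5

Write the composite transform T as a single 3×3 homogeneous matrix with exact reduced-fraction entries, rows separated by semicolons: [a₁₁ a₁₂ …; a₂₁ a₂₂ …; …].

T1 = [-2 0 0; 0 1 0; 0 0 1]
T2·T1 = [-2 0 0; 0 1 5; 0 0 1]
T3·…·T1 = [6/5 -4/5 -4; -8/5 -3/5 -3; 0 0 1]

T = [6/5 -4/5 -4; -8/5 -3/5 -3; 0 0 1]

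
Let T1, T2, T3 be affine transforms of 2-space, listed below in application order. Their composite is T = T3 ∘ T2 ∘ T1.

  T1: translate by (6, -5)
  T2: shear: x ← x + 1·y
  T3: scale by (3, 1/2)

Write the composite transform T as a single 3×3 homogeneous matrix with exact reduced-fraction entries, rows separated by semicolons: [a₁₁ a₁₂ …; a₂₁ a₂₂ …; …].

T1 = [1 0 6; 0 1 -5; 0 0 1]
T2·T1 = [1 1 1; 0 1 -5; 0 0 1]
T3·…·T1 = [3 3 3; 0 1/2 -5/2; 0 0 1]

T = [3 3 3; 0 1/2 -5/2; 0 0 1]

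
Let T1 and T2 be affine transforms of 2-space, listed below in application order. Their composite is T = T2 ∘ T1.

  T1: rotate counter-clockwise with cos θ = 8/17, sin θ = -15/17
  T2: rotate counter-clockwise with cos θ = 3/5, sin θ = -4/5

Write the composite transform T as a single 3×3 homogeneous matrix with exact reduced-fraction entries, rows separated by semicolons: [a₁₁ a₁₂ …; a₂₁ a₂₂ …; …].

T1 = [8/17 15/17 0; -15/17 8/17 0; 0 0 1]
T2·T1 = [-36/85 77/85 0; -77/85 -36/85 0; 0 0 1]

T = [-36/85 77/85 0; -77/85 -36/85 0; 0 0 1]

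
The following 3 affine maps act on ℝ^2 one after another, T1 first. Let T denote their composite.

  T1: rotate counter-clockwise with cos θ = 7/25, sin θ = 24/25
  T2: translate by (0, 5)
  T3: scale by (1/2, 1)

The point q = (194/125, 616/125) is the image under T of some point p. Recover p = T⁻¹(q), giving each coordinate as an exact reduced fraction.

T1 = [7/25 -24/25 0; 24/25 7/25 0; 0 0 1]
T2·T1 = [7/25 -24/25 0; 24/25 7/25 5; 0 0 1]
T3·…·T1 = [7/50 -12/25 0; 24/25 7/25 5; 0 0 1]
det M = 1/2; M⁻¹ = [14/25 24/25 -24/5; -48/25 7/25 -7/5; 0 0 1]
M⁻¹ · (194/125, 616/125)ᵀ = (4/5, -3)ᵀ

p = (4/5, -3)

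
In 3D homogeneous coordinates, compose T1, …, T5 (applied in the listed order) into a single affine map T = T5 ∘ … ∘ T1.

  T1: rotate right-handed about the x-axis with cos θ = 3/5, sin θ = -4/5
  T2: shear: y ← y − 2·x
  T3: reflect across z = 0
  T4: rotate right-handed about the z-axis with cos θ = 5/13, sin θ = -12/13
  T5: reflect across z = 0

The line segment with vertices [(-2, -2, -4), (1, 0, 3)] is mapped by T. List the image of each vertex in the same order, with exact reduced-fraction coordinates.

image vertices: (-74/65, 22/13, -4/5), (49/65, -10/13, 9/5)

T1 rotate right-handed about the x-axis with cos θ = 3/5, sin θ = -4/5: (-2, -2, -4) → (-2, -22/5, -4/5); (1, 0, 3) → (1, 12/5, 9/5)
T2 shear: y ← y − 2·x: (-2, -22/5, -4/5) → (-2, -2/5, -4/5); (1, 12/5, 9/5) → (1, 2/5, 9/5)
T3 reflect across z = 0: (-2, -2/5, -4/5) → (-2, -2/5, 4/5); (1, 2/5, 9/5) → (1, 2/5, -9/5)
T4 rotate right-handed about the z-axis with cos θ = 5/13, sin θ = -12/13: (-2, -2/5, 4/5) → (-74/65, 22/13, 4/5); (1, 2/5, -9/5) → (49/65, -10/13, -9/5)
T5 reflect across z = 0: (-74/65, 22/13, 4/5) → (-74/65, 22/13, -4/5); (49/65, -10/13, -9/5) → (49/65, -10/13, 9/5)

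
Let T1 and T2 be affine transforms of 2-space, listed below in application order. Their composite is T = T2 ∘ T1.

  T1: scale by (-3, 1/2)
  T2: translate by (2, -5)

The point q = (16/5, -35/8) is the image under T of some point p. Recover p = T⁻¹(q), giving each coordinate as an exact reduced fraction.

T1 = [-3 0 0; 0 1/2 0; 0 0 1]
T2·T1 = [-3 0 2; 0 1/2 -5; 0 0 1]
det M = -3/2; M⁻¹ = [-1/3 0 2/3; 0 2 10; 0 0 1]
M⁻¹ · (16/5, -35/8)ᵀ = (-2/5, 5/4)ᵀ

p = (-2/5, 5/4)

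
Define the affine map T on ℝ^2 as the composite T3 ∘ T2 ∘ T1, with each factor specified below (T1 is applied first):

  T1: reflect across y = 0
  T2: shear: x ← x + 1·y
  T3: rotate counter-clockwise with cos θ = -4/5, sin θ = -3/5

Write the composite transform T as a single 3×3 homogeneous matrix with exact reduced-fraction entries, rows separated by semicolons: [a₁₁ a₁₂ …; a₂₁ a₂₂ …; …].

T = [-4/5 1/5 0; -3/5 7/5 0; 0 0 1]

T1 = [1 0 0; 0 -1 0; 0 0 1]
T2·T1 = [1 -1 0; 0 -1 0; 0 0 1]
T3·…·T1 = [-4/5 1/5 0; -3/5 7/5 0; 0 0 1]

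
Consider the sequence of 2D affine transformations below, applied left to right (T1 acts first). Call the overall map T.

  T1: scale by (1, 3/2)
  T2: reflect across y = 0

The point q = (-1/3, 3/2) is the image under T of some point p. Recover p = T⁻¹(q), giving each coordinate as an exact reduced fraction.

T1 = [1 0 0; 0 3/2 0; 0 0 1]
T2·T1 = [1 0 0; 0 -3/2 0; 0 0 1]
det M = -3/2; M⁻¹ = [1 0 0; 0 -2/3 0; 0 0 1]
M⁻¹ · (-1/3, 3/2)ᵀ = (-1/3, -1)ᵀ

p = (-1/3, -1)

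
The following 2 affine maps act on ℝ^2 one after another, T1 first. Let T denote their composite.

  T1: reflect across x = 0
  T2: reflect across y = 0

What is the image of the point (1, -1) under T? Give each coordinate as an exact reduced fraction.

T1 reflect across x = 0: (1, -1) → (-1, -1)
T2 reflect across y = 0: (-1, -1) → (-1, 1)

T(p) = (-1, 1)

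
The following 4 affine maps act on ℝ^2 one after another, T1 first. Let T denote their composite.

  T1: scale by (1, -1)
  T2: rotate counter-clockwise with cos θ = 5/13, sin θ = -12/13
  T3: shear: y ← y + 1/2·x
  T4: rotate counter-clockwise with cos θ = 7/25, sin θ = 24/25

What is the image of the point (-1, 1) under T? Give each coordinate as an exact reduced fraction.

T(p) = (-83/325, -837/650)

T1 scale by (1, -1): (-1, 1) → (-1, -1)
T2 rotate counter-clockwise with cos θ = 5/13, sin θ = -12/13: (-1, -1) → (-17/13, 7/13)
T3 shear: y ← y + 1/2·x: (-17/13, 7/13) → (-17/13, -3/26)
T4 rotate counter-clockwise with cos θ = 7/25, sin θ = 24/25: (-17/13, -3/26) → (-83/325, -837/650)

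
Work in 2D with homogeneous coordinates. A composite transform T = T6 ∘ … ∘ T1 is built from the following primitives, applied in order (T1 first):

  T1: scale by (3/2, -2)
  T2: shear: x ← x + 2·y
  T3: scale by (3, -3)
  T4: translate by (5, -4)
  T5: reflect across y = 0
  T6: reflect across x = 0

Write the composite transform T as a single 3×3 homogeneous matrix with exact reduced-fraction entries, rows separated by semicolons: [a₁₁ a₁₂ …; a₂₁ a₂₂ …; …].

T = [-9/2 12 -5; 0 -6 4; 0 0 1]

T1 = [3/2 0 0; 0 -2 0; 0 0 1]
T2·T1 = [3/2 -4 0; 0 -2 0; 0 0 1]
T3·…·T1 = [9/2 -12 0; 0 6 0; 0 0 1]
T4·…·T1 = [9/2 -12 5; 0 6 -4; 0 0 1]
T5·…·T1 = [9/2 -12 5; 0 -6 4; 0 0 1]
T6·…·T1 = [-9/2 12 -5; 0 -6 4; 0 0 1]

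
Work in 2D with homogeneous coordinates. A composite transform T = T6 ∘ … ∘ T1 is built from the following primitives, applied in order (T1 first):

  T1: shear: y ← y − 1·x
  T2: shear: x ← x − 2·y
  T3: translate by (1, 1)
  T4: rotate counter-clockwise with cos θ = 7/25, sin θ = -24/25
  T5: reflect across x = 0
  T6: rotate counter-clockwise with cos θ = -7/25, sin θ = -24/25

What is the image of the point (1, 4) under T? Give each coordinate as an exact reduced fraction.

T(p) = (3452/625, 764/625)

T1 shear: y ← y − 1·x: (1, 4) → (1, 3)
T2 shear: x ← x − 2·y: (1, 3) → (-5, 3)
T3 translate by (1, 1): (-5, 3) → (-4, 4)
T4 rotate counter-clockwise with cos θ = 7/25, sin θ = -24/25: (-4, 4) → (68/25, 124/25)
T5 reflect across x = 0: (68/25, 124/25) → (-68/25, 124/25)
T6 rotate counter-clockwise with cos θ = -7/25, sin θ = -24/25: (-68/25, 124/25) → (3452/625, 764/625)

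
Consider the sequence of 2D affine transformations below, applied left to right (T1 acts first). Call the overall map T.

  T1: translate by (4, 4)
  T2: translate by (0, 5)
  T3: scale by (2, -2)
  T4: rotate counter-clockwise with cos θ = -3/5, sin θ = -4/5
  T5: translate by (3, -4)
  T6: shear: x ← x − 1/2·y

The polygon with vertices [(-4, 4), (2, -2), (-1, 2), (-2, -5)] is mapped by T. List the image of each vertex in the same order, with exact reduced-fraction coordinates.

image vertices: (-118/5, 58/5), (-64/5, -26/5), (-102/5, 22/5), (-23/5, -12/5)

T1 translate by (4, 4): (-4, 4) → (0, 8); (2, -2) → (6, 2); (-1, 2) → (3, 6); (-2, -5) → (2, -1)
T2 translate by (0, 5): (0, 8) → (0, 13); (6, 2) → (6, 7); (3, 6) → (3, 11); (2, -1) → (2, 4)
T3 scale by (2, -2): (0, 13) → (0, -26); (6, 7) → (12, -14); (3, 11) → (6, -22); (2, 4) → (4, -8)
T4 rotate counter-clockwise with cos θ = -3/5, sin θ = -4/5: (0, -26) → (-104/5, 78/5); (12, -14) → (-92/5, -6/5); (6, -22) → (-106/5, 42/5); (4, -8) → (-44/5, 8/5)
T5 translate by (3, -4): (-104/5, 78/5) → (-89/5, 58/5); (-92/5, -6/5) → (-77/5, -26/5); (-106/5, 42/5) → (-91/5, 22/5); (-44/5, 8/5) → (-29/5, -12/5)
T6 shear: x ← x − 1/2·y: (-89/5, 58/5) → (-118/5, 58/5); (-77/5, -26/5) → (-64/5, -26/5); (-91/5, 22/5) → (-102/5, 22/5); (-29/5, -12/5) → (-23/5, -12/5)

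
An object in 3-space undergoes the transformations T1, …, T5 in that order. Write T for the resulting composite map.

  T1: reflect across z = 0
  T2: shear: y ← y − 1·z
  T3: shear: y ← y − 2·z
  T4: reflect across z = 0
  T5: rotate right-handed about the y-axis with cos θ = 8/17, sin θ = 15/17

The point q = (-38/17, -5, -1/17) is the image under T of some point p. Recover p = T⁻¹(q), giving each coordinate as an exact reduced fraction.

T1 = [1 0 0 0; 0 1 0 0; 0 0 -1 0; 0 0 0 1]
T2·T1 = [1 0 0 0; 0 1 1 0; 0 0 -1 0; 0 0 0 1]
T3·…·T1 = [1 0 0 0; 0 1 3 0; 0 0 -1 0; 0 0 0 1]
T4·…·T1 = [1 0 0 0; 0 1 3 0; 0 0 1 0; 0 0 0 1]
T5·…·T1 = [8/17 0 15/17 0; 0 1 3 0; -15/17 0 8/17 0; 0 0 0 1]
det M = 1; M⁻¹ = [8/17 0 -15/17 0; -45/17 1 -24/17 0; 15/17 0 8/17 0; 0 0 0 1]
M⁻¹ · (-38/17, -5, -1/17)ᵀ = (-1, 1, -2)ᵀ

p = (-1, 1, -2)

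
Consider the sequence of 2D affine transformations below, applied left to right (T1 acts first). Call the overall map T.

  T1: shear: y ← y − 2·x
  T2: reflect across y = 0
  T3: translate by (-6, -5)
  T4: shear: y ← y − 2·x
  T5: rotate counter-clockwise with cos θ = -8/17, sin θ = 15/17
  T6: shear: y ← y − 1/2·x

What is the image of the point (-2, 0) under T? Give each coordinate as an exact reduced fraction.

T1 shear: y ← y − 2·x: (-2, 0) → (-2, 4)
T2 reflect across y = 0: (-2, 4) → (-2, -4)
T3 translate by (-6, -5): (-2, -4) → (-8, -9)
T4 shear: y ← y − 2·x: (-8, -9) → (-8, 7)
T5 rotate counter-clockwise with cos θ = -8/17, sin θ = 15/17: (-8, 7) → (-41/17, -176/17)
T6 shear: y ← y − 1/2·x: (-41/17, -176/17) → (-41/17, -311/34)

T(p) = (-41/17, -311/34)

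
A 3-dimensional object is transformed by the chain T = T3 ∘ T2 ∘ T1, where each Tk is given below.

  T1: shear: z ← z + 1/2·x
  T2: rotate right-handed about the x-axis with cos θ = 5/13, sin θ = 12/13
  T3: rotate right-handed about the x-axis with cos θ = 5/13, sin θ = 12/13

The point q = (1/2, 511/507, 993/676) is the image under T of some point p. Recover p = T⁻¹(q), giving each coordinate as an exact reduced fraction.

T1 = [1 0 0 0; 0 1 0 0; 1/2 0 1 0; 0 0 0 1]
T2·T1 = [1 0 0 0; -6/13 5/13 -12/13 0; 5/26 12/13 5/13 0; 0 0 0 1]
T3·…·T1 = [1 0 0 0; -60/169 -119/169 -120/169 0; -119/338 120/169 -119/169 0; 0 0 0 1]
det M = 1; M⁻¹ = [1 0 0 0; 0 -119/169 120/169 0; -1/2 -120/169 -119/169 0; 0 0 0 1]
M⁻¹ · (1/2, 511/507, 993/676)ᵀ = (1/2, 1/3, -2)ᵀ

p = (1/2, 1/3, -2)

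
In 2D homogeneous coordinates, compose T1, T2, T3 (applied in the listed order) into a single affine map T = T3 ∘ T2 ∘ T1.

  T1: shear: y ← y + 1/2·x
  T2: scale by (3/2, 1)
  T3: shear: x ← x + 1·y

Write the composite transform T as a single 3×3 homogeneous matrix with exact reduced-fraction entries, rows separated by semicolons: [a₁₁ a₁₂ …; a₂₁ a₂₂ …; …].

T1 = [1 0 0; 1/2 1 0; 0 0 1]
T2·T1 = [3/2 0 0; 1/2 1 0; 0 0 1]
T3·…·T1 = [2 1 0; 1/2 1 0; 0 0 1]

T = [2 1 0; 1/2 1 0; 0 0 1]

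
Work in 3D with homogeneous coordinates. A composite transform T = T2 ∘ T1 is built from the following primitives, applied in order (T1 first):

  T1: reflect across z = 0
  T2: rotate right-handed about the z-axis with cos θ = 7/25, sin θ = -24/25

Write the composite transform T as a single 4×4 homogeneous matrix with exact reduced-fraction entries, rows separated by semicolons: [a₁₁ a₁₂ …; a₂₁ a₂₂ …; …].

T1 = [1 0 0 0; 0 1 0 0; 0 0 -1 0; 0 0 0 1]
T2·T1 = [7/25 24/25 0 0; -24/25 7/25 0 0; 0 0 -1 0; 0 0 0 1]

T = [7/25 24/25 0 0; -24/25 7/25 0 0; 0 0 -1 0; 0 0 0 1]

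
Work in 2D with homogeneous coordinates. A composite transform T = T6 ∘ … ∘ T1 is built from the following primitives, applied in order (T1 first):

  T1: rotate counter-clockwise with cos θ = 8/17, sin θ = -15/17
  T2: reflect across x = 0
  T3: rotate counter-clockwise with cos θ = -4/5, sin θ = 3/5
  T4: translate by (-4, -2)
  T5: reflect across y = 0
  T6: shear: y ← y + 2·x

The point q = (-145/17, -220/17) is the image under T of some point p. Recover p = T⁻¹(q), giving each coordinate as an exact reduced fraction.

p = (-5, 0)

T1 = [8/17 15/17 0; -15/17 8/17 0; 0 0 1]
T2·T1 = [-8/17 -15/17 0; -15/17 8/17 0; 0 0 1]
T3·…·T1 = [77/85 36/85 0; 36/85 -77/85 0; 0 0 1]
T4·…·T1 = [77/85 36/85 -4; 36/85 -77/85 -2; 0 0 1]
T5·…·T1 = [77/85 36/85 -4; -36/85 77/85 2; 0 0 1]
T6·…·T1 = [77/85 36/85 -4; 118/85 149/85 -6; 0 0 1]
det M = 1; M⁻¹ = [149/85 -36/85 76/17; -118/85 77/85 -2/17; 0 0 1]
M⁻¹ · (-145/17, -220/17)ᵀ = (-5, 0)ᵀ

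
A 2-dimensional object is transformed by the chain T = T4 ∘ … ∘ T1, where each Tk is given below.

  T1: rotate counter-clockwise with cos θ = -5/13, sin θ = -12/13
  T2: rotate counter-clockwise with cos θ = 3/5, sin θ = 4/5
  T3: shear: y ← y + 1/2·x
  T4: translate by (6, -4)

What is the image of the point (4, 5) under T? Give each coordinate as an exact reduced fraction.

T(p) = (802/65, -113/65)

T1 rotate counter-clockwise with cos θ = -5/13, sin θ = -12/13: (4, 5) → (40/13, -73/13)
T2 rotate counter-clockwise with cos θ = 3/5, sin θ = 4/5: (40/13, -73/13) → (412/65, -59/65)
T3 shear: y ← y + 1/2·x: (412/65, -59/65) → (412/65, 147/65)
T4 translate by (6, -4): (412/65, 147/65) → (802/65, -113/65)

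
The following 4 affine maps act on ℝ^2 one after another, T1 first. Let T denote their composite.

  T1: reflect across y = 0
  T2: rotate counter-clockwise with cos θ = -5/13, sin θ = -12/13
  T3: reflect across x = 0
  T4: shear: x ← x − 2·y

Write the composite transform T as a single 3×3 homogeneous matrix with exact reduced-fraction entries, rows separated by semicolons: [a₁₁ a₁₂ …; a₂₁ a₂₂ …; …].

T = [29/13 2/13 0; -12/13 5/13 0; 0 0 1]

T1 = [1 0 0; 0 -1 0; 0 0 1]
T2·T1 = [-5/13 -12/13 0; -12/13 5/13 0; 0 0 1]
T3·…·T1 = [5/13 12/13 0; -12/13 5/13 0; 0 0 1]
T4·…·T1 = [29/13 2/13 0; -12/13 5/13 0; 0 0 1]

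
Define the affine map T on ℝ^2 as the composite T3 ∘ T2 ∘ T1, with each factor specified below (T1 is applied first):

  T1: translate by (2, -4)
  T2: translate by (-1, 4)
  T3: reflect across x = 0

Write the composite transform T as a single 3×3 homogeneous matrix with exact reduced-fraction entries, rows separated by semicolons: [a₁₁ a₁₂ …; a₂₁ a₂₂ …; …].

T1 = [1 0 2; 0 1 -4; 0 0 1]
T2·T1 = [1 0 1; 0 1 0; 0 0 1]
T3·…·T1 = [-1 0 -1; 0 1 0; 0 0 1]

T = [-1 0 -1; 0 1 0; 0 0 1]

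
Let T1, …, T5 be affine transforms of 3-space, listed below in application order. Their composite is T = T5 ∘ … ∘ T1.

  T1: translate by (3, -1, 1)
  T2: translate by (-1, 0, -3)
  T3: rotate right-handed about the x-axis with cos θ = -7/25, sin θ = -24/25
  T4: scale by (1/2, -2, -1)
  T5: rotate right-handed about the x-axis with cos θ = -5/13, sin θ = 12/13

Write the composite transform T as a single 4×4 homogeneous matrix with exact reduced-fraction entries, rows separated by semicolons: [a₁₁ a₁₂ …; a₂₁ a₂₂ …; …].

T1 = [1 0 0 3; 0 1 0 -1; 0 0 1 1; 0 0 0 1]
T2·T1 = [1 0 0 2; 0 1 0 -1; 0 0 1 -2; 0 0 0 1]
T3·…·T1 = [1 0 0 2; 0 -7/25 24/25 -41/25; 0 -24/25 -7/25 38/25; 0 0 0 1]
T4·…·T1 = [1/2 0 0 1; 0 14/25 -48/25 82/25; 0 24/25 7/25 -38/25; 0 0 0 1]
T5·…·T1 = [1/2 0 0 1; 0 -358/325 12/25 46/325; 0 48/325 -47/25 1174/325; 0 0 0 1]

T = [1/2 0 0 1; 0 -358/325 12/25 46/325; 0 48/325 -47/25 1174/325; 0 0 0 1]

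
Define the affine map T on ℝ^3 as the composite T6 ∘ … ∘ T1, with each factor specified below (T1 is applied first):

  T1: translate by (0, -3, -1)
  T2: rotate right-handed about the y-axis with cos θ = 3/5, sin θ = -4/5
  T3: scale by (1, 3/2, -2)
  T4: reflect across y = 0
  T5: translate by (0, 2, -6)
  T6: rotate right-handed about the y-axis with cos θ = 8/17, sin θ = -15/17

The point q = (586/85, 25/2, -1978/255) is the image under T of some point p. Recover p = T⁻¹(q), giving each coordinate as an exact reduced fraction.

p = (-2/3, -4, 5)

T1 = [1 0 0 0; 0 1 0 -3; 0 0 1 -1; 0 0 0 1]
T2·T1 = [3/5 0 -4/5 4/5; 0 1 0 -3; 4/5 0 3/5 -3/5; 0 0 0 1]
T3·…·T1 = [3/5 0 -4/5 4/5; 0 3/2 0 -9/2; -8/5 0 -6/5 6/5; 0 0 0 1]
T4·…·T1 = [3/5 0 -4/5 4/5; 0 -3/2 0 9/2; -8/5 0 -6/5 6/5; 0 0 0 1]
T5·…·T1 = [3/5 0 -4/5 4/5; 0 -3/2 0 13/2; -8/5 0 -6/5 -24/5; 0 0 0 1]
T6·…·T1 = [144/85 0 58/85 392/85; 0 -3/2 0 13/2; -19/85 0 -108/85 -132/85; 0 0 0 1]
det M = 3; M⁻¹ = [54/85 0 29/85 -12/5; 0 -2/3 0 13/3; -19/170 0 -72/85 -4/5; 0 0 0 1]
M⁻¹ · (586/85, 25/2, -1978/255)ᵀ = (-2/3, -4, 5)ᵀ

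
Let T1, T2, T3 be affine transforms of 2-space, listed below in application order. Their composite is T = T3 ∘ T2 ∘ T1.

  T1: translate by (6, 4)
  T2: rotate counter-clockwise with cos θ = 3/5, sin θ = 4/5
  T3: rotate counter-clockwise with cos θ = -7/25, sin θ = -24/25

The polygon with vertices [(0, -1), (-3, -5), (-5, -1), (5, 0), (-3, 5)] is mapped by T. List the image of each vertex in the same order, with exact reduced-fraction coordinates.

T1 translate by (6, 4): (0, -1) → (6, 3); (-3, -5) → (3, -1); (-5, -1) → (1, 3); (5, 0) → (11, 4); (-3, 5) → (3, 9)
T2 rotate counter-clockwise with cos θ = 3/5, sin θ = 4/5: (6, 3) → (6/5, 33/5); (3, -1) → (13/5, 9/5); (1, 3) → (-9/5, 13/5); (11, 4) → (17/5, 56/5); (3, 9) → (-27/5, 39/5)
T3 rotate counter-clockwise with cos θ = -7/25, sin θ = -24/25: (6/5, 33/5) → (6, -3); (13/5, 9/5) → (1, -3); (-9/5, 13/5) → (3, 1); (17/5, 56/5) → (49/5, -32/5); (-27/5, 39/5) → (9, 3)

image vertices: (6, -3), (1, -3), (3, 1), (49/5, -32/5), (9, 3)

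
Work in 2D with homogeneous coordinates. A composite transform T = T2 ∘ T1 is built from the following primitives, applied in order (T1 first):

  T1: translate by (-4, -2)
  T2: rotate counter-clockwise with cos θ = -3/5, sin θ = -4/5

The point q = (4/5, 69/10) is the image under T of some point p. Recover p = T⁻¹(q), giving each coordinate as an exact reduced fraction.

p = (-2, -3/2)

T1 = [1 0 -4; 0 1 -2; 0 0 1]
T2·T1 = [-3/5 4/5 4/5; -4/5 -3/5 22/5; 0 0 1]
det M = 1; M⁻¹ = [-3/5 -4/5 4; 4/5 -3/5 2; 0 0 1]
M⁻¹ · (4/5, 69/10)ᵀ = (-2, -3/2)ᵀ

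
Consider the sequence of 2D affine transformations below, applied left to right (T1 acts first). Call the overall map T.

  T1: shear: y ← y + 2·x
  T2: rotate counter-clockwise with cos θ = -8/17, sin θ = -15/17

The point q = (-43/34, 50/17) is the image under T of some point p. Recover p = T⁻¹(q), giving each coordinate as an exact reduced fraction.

p = (-2, 3/2)

T1 = [1 0 0; 2 1 0; 0 0 1]
T2·T1 = [22/17 15/17 0; -31/17 -8/17 0; 0 0 1]
det M = 1; M⁻¹ = [-8/17 -15/17 0; 31/17 22/17 0; 0 0 1]
M⁻¹ · (-43/34, 50/17)ᵀ = (-2, 3/2)ᵀ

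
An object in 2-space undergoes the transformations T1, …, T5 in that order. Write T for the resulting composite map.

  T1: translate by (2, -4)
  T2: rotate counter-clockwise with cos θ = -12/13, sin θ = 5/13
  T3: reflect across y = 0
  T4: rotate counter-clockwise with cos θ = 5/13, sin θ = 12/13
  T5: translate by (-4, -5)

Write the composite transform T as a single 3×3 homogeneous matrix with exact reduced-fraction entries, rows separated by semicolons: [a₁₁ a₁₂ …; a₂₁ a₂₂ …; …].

T1 = [1 0 2; 0 1 -4; 0 0 1]
T2·T1 = [-12/13 -5/13 -4/13; 5/13 -12/13 58/13; 0 0 1]
T3·…·T1 = [-12/13 -5/13 -4/13; -5/13 12/13 -58/13; 0 0 1]
T4·…·T1 = [0 -1 4; -1 0 -2; 0 0 1]
T5·…·T1 = [0 -1 0; -1 0 -7; 0 0 1]

T = [0 -1 0; -1 0 -7; 0 0 1]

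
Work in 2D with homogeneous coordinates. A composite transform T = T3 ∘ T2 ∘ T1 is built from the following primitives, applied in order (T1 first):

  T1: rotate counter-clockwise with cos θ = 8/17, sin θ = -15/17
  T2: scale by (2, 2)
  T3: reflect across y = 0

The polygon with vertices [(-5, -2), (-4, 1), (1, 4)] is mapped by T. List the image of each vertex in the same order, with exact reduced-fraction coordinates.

T1 rotate counter-clockwise with cos θ = 8/17, sin θ = -15/17: (-5, -2) → (-70/17, 59/17); (-4, 1) → (-1, 4); (1, 4) → (4, 1)
T2 scale by (2, 2): (-70/17, 59/17) → (-140/17, 118/17); (-1, 4) → (-2, 8); (4, 1) → (8, 2)
T3 reflect across y = 0: (-140/17, 118/17) → (-140/17, -118/17); (-2, 8) → (-2, -8); (8, 2) → (8, -2)

image vertices: (-140/17, -118/17), (-2, -8), (8, -2)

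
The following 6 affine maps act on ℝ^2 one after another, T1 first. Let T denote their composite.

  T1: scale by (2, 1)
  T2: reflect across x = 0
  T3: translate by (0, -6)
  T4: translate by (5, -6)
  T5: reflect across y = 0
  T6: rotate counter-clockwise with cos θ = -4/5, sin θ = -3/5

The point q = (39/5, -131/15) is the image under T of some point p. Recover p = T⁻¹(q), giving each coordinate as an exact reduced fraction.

p = (3, 1/3)

T1 = [2 0 0; 0 1 0; 0 0 1]
T2·T1 = [-2 0 0; 0 1 0; 0 0 1]
T3·…·T1 = [-2 0 0; 0 1 -6; 0 0 1]
T4·…·T1 = [-2 0 5; 0 1 -12; 0 0 1]
T5·…·T1 = [-2 0 5; 0 -1 12; 0 0 1]
T6·…·T1 = [8/5 -3/5 16/5; 6/5 4/5 -63/5; 0 0 1]
det M = 2; M⁻¹ = [2/5 3/10 5/2; -3/5 4/5 12; 0 0 1]
M⁻¹ · (39/5, -131/15)ᵀ = (3, 1/3)ᵀ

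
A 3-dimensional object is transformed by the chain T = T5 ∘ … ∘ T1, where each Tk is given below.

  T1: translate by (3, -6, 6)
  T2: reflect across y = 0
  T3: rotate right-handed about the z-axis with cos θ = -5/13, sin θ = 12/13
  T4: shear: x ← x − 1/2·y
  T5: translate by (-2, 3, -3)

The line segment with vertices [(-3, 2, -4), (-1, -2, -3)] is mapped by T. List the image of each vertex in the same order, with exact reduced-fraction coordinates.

T1 translate by (3, -6, 6): (-3, 2, -4) → (0, -4, 2); (-1, -2, -3) → (2, -8, 3)
T2 reflect across y = 0: (0, -4, 2) → (0, 4, 2); (2, -8, 3) → (2, 8, 3)
T3 rotate right-handed about the z-axis with cos θ = -5/13, sin θ = 12/13: (0, 4, 2) → (-48/13, -20/13, 2); (2, 8, 3) → (-106/13, -16/13, 3)
T4 shear: x ← x − 1/2·y: (-48/13, -20/13, 2) → (-38/13, -20/13, 2); (-106/13, -16/13, 3) → (-98/13, -16/13, 3)
T5 translate by (-2, 3, -3): (-38/13, -20/13, 2) → (-64/13, 19/13, -1); (-98/13, -16/13, 3) → (-124/13, 23/13, 0)

image vertices: (-64/13, 19/13, -1), (-124/13, 23/13, 0)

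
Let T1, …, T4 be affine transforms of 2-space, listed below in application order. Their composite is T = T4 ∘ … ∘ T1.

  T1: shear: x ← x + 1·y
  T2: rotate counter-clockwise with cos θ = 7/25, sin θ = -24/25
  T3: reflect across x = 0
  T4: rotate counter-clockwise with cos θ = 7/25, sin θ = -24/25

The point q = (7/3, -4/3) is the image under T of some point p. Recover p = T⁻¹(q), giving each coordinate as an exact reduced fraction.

T1 = [1 1 0; 0 1 0; 0 0 1]
T2·T1 = [7/25 31/25 0; -24/25 -17/25 0; 0 0 1]
T3·…·T1 = [-7/25 -31/25 0; -24/25 -17/25 0; 0 0 1]
T4·…·T1 = [-1 -1 0; 0 1 0; 0 0 1]
det M = -1; M⁻¹ = [-1 -1 0; 0 1 0; 0 0 1]
M⁻¹ · (7/3, -4/3)ᵀ = (-1, -4/3)ᵀ

p = (-1, -4/3)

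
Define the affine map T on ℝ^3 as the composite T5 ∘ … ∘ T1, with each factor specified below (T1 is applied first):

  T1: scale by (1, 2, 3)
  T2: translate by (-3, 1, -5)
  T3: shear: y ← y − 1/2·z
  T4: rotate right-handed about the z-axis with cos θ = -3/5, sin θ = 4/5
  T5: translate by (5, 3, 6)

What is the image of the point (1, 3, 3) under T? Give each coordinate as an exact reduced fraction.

T1 scale by (1, 2, 3): (1, 3, 3) → (1, 6, 9)
T2 translate by (-3, 1, -5): (1, 6, 9) → (-2, 7, 4)
T3 shear: y ← y − 1/2·z: (-2, 7, 4) → (-2, 5, 4)
T4 rotate right-handed about the z-axis with cos θ = -3/5, sin θ = 4/5: (-2, 5, 4) → (-14/5, -23/5, 4)
T5 translate by (5, 3, 6): (-14/5, -23/5, 4) → (11/5, -8/5, 10)

T(p) = (11/5, -8/5, 10)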